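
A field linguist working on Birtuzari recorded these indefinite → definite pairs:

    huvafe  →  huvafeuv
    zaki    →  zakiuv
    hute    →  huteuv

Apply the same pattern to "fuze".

fuzeuv

Every pair shown (huvafe → huvafeuv, zaki → zakiuv, hute → huteuv) follows the same rule: add -uv.
So fuze → fuzeuv.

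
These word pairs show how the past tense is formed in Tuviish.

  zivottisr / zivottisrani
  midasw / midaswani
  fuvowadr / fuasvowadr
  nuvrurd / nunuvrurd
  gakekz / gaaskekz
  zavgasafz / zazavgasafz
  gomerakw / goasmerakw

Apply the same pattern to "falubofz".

zivottisr and fuvowadr both end in -r yet inflect differently (zivottisrani, fuasvowadr), so the final letter is not what conditions the rule; the second-to-last letter is.
"falubofz" has second-to-last letter 'f'. The one such stem in the data (zavgasafz → zazavgasafz) repeats the first consonant+vowel as a prefix (as does nuvrurd), so the same rule applies.
So falubofz → fafalubofz.

fafalubofz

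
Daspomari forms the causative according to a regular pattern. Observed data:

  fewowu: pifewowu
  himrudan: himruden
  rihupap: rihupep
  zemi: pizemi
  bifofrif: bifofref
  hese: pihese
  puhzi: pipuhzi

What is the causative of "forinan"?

forinen

bifofrif and zemi both have last vowel 'i' yet inflect differently (bifofref, pizemi), so the last vowel is not what conditions the rule; whether the stem ends in a vowel or a consonant is.
"forinan" ends in a consonant. The stems ending in a consonant (himrudan → himruden, rihupap → rihupep, bifofrif → bifofref) change the last vowel to 'e'.
The other pattern: stems ending in a vowel add the prefix pi-.
So forinan → forinen.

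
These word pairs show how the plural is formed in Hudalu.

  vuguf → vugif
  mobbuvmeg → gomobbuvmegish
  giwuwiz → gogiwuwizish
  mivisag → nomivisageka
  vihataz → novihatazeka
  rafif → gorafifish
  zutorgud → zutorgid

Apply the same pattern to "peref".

goperefish

mivisag and mobbuvmeg both end in -g yet inflect differently (nomivisageka, gomobbuvmegish), so the final letter is not what conditions the rule; the last vowel is.
"peref" has last vowel 'e'. The one such stem in the data (mobbuvmeg → gomobbuvmegish) adds go- … -ish around the stem, so the same rule applies.
The other patterns: stems whose last vowel is 'a' add no- … -eka around the stem; stems whose last vowel is 'u' change the last vowel to 'i'.
So peref → goperefish.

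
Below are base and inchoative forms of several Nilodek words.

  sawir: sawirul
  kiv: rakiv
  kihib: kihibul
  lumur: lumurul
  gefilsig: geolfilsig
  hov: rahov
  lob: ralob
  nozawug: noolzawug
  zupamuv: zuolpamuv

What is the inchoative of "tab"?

lob and kihib both end in -b yet inflect differently (ralob, kihibul), so the final letter is not what conditions the rule; the number of vowels is.
"tab" has 1 vowel. The stems with 1 vowel (hov → rahov, lob → ralob, kiv → rakiv) add the prefix ra-.
So tab → ratab.

ratab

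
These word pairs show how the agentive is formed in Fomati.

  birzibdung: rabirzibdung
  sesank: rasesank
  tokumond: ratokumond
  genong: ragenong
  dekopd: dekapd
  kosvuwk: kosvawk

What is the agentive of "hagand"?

rahagand

tokumond and dekopd both end in -d yet inflect differently (ratokumond, dekapd), so the final letter is not what conditions the rule; the second-to-last letter is.
"hagand" has second-to-last letter 'n'. The stems whose second-to-last letter is 'n' (birzibdung → rabirzibdung, sesank → rasesank, tokumond → ratokumond) add the prefix ra-.
The other pattern: stems whose second-to-last letter is 'p' or 'w' change the last vowel to 'a'.
So hagand → rahagand.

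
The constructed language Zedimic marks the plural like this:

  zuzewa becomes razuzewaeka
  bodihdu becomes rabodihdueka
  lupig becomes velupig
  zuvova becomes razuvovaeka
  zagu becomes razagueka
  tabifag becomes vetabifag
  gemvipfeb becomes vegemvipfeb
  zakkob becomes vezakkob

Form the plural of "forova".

raforovaeka

zuvova and tabifag both have last vowel 'a' yet inflect differently (razuvovaeka, vetabifag), so the last vowel is not what conditions the rule; whether the stem ends in a vowel or a consonant is.
"forova" ends in a vowel. The stems ending in a vowel (zuvova → razuvovaeka, bodihdu → rabodihdueka, zagu → razagueka) add ra- … -eka around the stem.
So forova → raforovaeka.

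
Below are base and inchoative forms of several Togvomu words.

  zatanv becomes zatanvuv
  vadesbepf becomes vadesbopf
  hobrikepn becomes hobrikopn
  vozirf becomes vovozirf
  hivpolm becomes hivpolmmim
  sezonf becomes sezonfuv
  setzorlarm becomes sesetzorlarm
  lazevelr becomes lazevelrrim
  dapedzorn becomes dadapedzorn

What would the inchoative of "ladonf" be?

"ladonf" has second-to-last letter 'n'. The stems whose second-to-last letter is 'n' (zatanv → zatanvuv, sezonf → sezonfuv) add -uv.
So ladonf → ladonfuv.

ladonfuv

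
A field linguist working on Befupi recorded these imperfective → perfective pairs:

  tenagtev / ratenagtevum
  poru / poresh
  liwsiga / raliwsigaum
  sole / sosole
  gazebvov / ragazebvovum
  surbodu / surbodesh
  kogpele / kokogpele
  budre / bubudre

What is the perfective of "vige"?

vivige

"vige" ends in -e. The stems ending in -e (sole → sosole, budre → bubudre, kogpele → kokogpele) repeat the first consonant+vowel as a prefix.
So vige → vivige.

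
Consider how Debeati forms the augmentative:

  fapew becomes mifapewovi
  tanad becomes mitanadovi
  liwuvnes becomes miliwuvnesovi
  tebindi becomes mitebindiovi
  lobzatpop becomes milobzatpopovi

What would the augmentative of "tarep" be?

mitarepovi

Every pair shown (fapew → mifapewovi, tanad → mitanadovi, liwuvnes → miliwuvnesovi, …) follows the same rule: add mi- … -ovi around the stem.
So tarep → mitarepovi.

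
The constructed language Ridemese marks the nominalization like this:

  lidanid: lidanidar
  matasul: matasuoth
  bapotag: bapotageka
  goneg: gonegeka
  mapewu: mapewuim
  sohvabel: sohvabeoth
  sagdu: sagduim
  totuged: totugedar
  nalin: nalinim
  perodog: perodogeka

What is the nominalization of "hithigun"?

goneg and sohvabel both have last vowel 'e' yet inflect differently (gonegeka, sohvabeoth), so the last vowel is not what conditions the rule; the final letter is.
"hithigun" ends in -n. The one such stem in the data (nalin → nalinim) adds -im, so the same rule applies.
So hithigun → hithigunim.

hithigunim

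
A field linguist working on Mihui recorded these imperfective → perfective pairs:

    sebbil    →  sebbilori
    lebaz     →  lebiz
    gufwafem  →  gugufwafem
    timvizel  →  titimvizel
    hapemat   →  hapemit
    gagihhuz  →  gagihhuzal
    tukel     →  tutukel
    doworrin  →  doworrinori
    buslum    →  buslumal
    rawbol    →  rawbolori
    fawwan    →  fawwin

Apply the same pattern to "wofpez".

gagihhuz and lebaz both end in -z yet inflect differently (gagihhuzal, lebiz), so the final letter is not what conditions the rule; the last vowel is.
"wofpez" has last vowel 'e'. The stems whose last vowel is 'e' (tukel → tutukel, gufwafem → gugufwafem, timvizel → titimvizel) repeat the first consonant+vowel as a prefix.
So wofpez → wowofpez.

wowofpez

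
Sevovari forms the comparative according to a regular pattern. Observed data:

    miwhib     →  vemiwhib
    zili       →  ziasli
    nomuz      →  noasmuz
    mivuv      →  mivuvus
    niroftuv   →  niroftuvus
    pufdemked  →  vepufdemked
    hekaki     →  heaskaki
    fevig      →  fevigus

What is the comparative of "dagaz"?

fevig and hekaki both have last vowel 'i' yet inflect differently (fevigus, heaskaki), so the last vowel is not what conditions the rule; the final letter is.
"dagaz" ends in -z. The one such stem in the data (nomuz → noasmuz) inserts -as- after the first vowel (as do hekaki, zili), so the same rule applies.
So dagaz → daasgaz.

daasgaz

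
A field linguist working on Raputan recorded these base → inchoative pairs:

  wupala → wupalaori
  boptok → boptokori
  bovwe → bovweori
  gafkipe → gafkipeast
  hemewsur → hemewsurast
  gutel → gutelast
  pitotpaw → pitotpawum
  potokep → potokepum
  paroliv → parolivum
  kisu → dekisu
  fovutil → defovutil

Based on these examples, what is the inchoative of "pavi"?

"pavi" begins with p-. The stems beginning with p- (pitotpaw → pitotpawum, potokep → potokepum, paroliv → parolivum) add -um.
The other patterns: stems beginning with b- or w- add -ori; stems beginning with g- or h- add -ast; stems beginning with f- or k- add the prefix de-.
So pavi → pavium.

pavium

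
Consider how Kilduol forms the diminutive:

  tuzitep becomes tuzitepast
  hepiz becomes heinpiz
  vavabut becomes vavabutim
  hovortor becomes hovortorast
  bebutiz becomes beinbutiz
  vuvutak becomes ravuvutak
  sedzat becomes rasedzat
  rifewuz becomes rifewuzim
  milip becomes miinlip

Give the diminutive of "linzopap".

rifewuz and bebutiz both end in -z yet inflect differently (rifewuzim, beinbutiz), so the final letter is not what conditions the rule; the last vowel is.
"linzopap" has last vowel 'a'. The stems whose last vowel is 'a' (vuvutak → ravuvutak, sedzat → rasedzat) add the prefix ra-.
The other patterns: stems whose last vowel is 'u' add -im; stems whose last vowel is 'i' insert -in- after the first vowel; stems whose last vowel is 'e' or 'o' add -ast.
So linzopap → ralinzopap.

ralinzopap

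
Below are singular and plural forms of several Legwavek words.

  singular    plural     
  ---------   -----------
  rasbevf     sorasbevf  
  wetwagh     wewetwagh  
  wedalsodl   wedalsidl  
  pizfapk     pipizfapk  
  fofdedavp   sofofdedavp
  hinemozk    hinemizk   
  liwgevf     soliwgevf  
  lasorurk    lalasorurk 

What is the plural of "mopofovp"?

hinemozk and lasorurk both end in -k yet inflect differently (hinemizk, lalasorurk), so the final letter is not what conditions the rule; the second-to-last letter is.
"mopofovp" has second-to-last letter 'v'. The stems whose second-to-last letter is 'v' (rasbevf → sorasbevf, fofdedavp → sofofdedavp, liwgevf → soliwgevf) add the prefix so-.
So mopofovp → somopofovp.

somopofovp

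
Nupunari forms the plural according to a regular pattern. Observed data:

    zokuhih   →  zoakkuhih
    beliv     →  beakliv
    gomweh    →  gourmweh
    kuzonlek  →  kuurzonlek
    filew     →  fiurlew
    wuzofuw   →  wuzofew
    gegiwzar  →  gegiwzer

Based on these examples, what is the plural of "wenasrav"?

wenasrev

"wenasrav" has last vowel 'a'. The one such stem in the data (gegiwzar → gegiwzer) changes the last vowel to 'e' (as does wuzofuw), so the same rule applies.
The other patterns: stems whose last vowel is 'i' insert -ak- after the first vowel; stems whose last vowel is 'e' insert -ur- after the first vowel.
So wenasrav → wenasrev.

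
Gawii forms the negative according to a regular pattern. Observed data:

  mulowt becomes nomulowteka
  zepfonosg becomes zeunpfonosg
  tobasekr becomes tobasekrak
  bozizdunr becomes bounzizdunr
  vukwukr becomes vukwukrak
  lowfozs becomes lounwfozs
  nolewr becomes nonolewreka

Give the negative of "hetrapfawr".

nohetrapfawreka

tobasekr and nolewr both end in -r yet inflect differently (tobasekrak, nonolewreka), so the final letter is not what conditions the rule; the second-to-last letter is.
"hetrapfawr" has second-to-last letter 'w'. The stems whose second-to-last letter is 'w' (nolewr → nonolewreka, mulowt → nomulowteka) add no- … -eka around the stem.
So hetrapfawr → nohetrapfawreka.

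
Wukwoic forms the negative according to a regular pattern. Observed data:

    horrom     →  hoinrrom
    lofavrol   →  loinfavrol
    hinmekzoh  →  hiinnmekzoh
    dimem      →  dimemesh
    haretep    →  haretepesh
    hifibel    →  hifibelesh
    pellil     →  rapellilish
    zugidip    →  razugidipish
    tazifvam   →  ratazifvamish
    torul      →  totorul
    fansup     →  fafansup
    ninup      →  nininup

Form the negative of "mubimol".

horrom and dimem both end in -m yet inflect differently (hoinrrom, dimemesh), so the final letter is not what conditions the rule; the last vowel is.
"mubimol" has last vowel 'o'. The stems whose last vowel is 'o' (horrom → hoinrrom, lofavrol → loinfavrol, hinmekzoh → hiinnmekzoh) insert -in- after the first vowel.
The other patterns: stems whose last vowel is 'e' add -esh; stems whose last vowel is 'a' or 'i' add ra- … -ish around the stem; stems whose last vowel is 'u' repeat the first consonant+vowel as a prefix.
So mubimol → muinbimol.

muinbimol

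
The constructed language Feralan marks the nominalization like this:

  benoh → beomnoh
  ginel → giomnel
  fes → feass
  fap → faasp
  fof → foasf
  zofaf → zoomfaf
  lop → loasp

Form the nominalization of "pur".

puasr

"pur" has 1 vowel. The stems with 1 vowel (fes → feass, lop → loasp, fof → foasf) insert -as- after the first vowel.
So pur → puasr.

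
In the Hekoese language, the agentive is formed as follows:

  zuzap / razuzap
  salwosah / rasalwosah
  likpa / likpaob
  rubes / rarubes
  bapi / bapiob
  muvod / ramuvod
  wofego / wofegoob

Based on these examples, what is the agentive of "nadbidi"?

nadbidiob

zuzap and likpa both have last vowel 'a' yet inflect differently (razuzap, likpaob), so the last vowel is not what conditions the rule; whether the stem ends in a vowel or a consonant is.
"nadbidi" ends in a vowel. The stems ending in a vowel (likpa → likpaob, bapi → bapiob, wofego → wofegoob) add -ob.
So nadbidi → nadbidiob.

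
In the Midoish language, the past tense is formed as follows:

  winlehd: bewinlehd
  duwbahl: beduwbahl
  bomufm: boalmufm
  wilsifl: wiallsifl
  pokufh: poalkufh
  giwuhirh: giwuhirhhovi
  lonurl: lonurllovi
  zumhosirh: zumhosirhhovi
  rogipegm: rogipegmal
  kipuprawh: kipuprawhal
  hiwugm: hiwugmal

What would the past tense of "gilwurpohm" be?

begilwurpohm

"gilwurpohm" has second-to-last letter 'h'. The stems whose second-to-last letter is 'h' (winlehd → bewinlehd, duwbahl → beduwbahl) add the prefix be-.
The other patterns: stems whose second-to-last letter is 'f' insert -al- after the first vowel; stems whose second-to-last letter is 'r' double the final consonant and add -ovi; stems whose second-to-last letter is 'g' or 'w' add -al.
So gilwurpohm → begilwurpohm.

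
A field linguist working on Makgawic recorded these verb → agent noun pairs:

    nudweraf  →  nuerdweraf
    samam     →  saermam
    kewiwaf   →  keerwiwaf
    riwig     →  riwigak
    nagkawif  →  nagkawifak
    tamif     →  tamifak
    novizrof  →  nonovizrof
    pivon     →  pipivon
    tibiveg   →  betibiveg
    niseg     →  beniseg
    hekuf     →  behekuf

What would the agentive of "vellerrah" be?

nudweraf and nagkawif both end in -f yet inflect differently (nuerdweraf, nagkawifak), so the final letter is not what conditions the rule; the last vowel is.
"vellerrah" has last vowel 'a'. The stems whose last vowel is 'a' (nudweraf → nuerdweraf, samam → saermam, kewiwaf → keerwiwaf) insert -er- after the first vowel.
The other patterns: stems whose last vowel is 'i' add -ak; stems whose last vowel is 'o' repeat the first consonant+vowel as a prefix; stems whose last vowel is 'e' or 'u' add the prefix be-.
So vellerrah → veerllerrah.

veerllerrah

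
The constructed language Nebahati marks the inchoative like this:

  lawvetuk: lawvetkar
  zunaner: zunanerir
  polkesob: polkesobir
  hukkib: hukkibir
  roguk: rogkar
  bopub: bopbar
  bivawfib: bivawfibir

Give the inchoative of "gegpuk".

"gegpuk" has last vowel 'u'. The stems whose last vowel is 'u' (roguk → rogkar, lawvetuk → lawvetkar, bopub → bopbar) delete the last vowel and add -ar.
The other pattern: stems whose last vowel is 'e', 'i' or 'o' add -ir.
So gegpuk → gegpkar.

gegpkar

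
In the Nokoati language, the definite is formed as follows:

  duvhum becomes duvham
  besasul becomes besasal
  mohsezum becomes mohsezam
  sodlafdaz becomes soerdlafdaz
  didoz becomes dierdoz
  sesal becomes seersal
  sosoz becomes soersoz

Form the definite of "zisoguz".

besasul and sesal both end in -l yet inflect differently (besasal, seersal), so the final letter is not what conditions the rule; the last vowel is.
"zisoguz" has last vowel 'u'. The stems whose last vowel is 'u' (duvhum → duvham, besasul → besasal, mohsezum → mohsezam) change the last vowel to 'a'.
So zisoguz → zisogaz.

zisogaz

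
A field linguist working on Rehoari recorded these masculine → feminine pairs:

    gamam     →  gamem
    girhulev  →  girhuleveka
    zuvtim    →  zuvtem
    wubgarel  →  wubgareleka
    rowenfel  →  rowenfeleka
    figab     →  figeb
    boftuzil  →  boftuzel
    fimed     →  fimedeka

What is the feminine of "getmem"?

getmemeka

"getmem" has last vowel 'e'. The stems whose last vowel is 'e' (rowenfel → rowenfeleka, wubgarel → wubgareleka, girhulev → girhuleveka) add -eka.
The other pattern: stems whose last vowel is 'a' or 'i' change the last vowel to 'e'.
So getmem → getmemeka.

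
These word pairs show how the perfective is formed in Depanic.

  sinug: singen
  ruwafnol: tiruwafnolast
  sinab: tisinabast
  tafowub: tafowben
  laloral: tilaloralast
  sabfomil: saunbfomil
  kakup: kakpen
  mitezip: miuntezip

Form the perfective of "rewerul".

rewerlen

"rewerul" has last vowel 'u'. The stems whose last vowel is 'u' (tafowub → tafowben, sinug → singen, kakup → kakpen) delete the last vowel and add -en.
So rewerul → rewerlen.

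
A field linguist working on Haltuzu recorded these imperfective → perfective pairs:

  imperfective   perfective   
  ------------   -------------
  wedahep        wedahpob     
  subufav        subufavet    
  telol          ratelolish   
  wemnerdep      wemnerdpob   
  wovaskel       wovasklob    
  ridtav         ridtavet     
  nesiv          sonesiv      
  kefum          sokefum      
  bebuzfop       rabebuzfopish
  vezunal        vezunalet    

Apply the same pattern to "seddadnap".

wovaskel and vezunal both end in -l yet inflect differently (wovasklob, vezunalet), so the final letter is not what conditions the rule; the last vowel is.
"seddadnap" has last vowel 'a'. The stems whose last vowel is 'a' (vezunal → vezunalet, ridtav → ridtavet, subufav → subufavet) add -et.
The other patterns: stems whose last vowel is 'e' delete the last vowel and add -ob; stems whose last vowel is 'o' add ra- … -ish around the stem; stems whose last vowel is 'i' or 'u' add the prefix so-.
So seddadnap → seddadnapet.

seddadnapet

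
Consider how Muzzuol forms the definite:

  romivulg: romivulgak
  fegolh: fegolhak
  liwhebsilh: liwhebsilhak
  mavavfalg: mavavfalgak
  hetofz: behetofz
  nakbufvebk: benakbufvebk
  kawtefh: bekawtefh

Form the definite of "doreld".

doreldak

"doreld" has second-to-last letter 'l'. The stems whose second-to-last letter is 'l' (romivulg → romivulgak, fegolh → fegolhak, liwhebsilh → liwhebsilhak) add -ak.
So doreld → doreldak.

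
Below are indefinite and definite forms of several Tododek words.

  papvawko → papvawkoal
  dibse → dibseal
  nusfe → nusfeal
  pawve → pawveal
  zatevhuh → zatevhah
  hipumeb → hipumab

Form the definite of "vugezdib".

dibse and hipumeb both have last vowel 'e' yet inflect differently (dibseal, hipumab), so the last vowel is not what conditions the rule; whether the stem ends in a vowel or a consonant is.
"vugezdib" ends in a consonant. The stems ending in a consonant (zatevhuh → zatevhah, hipumeb → hipumab) change the last vowel to 'a'.
The other pattern: stems ending in a vowel add -al.
So vugezdib → vugezdab.

vugezdab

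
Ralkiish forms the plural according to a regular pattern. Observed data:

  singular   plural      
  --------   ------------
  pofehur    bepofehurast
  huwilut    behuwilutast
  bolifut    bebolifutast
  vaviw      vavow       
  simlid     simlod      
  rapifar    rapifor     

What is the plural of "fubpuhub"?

befubpuhubast

pofehur and rapifar both end in -r yet inflect differently (bepofehurast, rapifor), so the final letter is not what conditions the rule; the last vowel is.
"fubpuhub" has last vowel 'u'. The stems whose last vowel is 'u' (pofehur → bepofehurast, huwilut → behuwilutast, bolifut → bebolifutast) add be- … -ast around the stem.
So fubpuhub → befubpuhubast.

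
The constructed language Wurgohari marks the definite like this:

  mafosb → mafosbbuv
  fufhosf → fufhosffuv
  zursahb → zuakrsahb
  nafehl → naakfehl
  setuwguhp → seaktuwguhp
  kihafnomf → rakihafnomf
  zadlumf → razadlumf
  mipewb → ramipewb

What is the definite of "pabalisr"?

pabalisrruv

mafosb and zursahb both end in -b yet inflect differently (mafosbbuv, zuakrsahb), so the final letter is not what conditions the rule; the second-to-last letter is.
"pabalisr" has second-to-last letter 's'. The stems whose second-to-last letter is 's' (mafosb → mafosbbuv, fufhosf → fufhosffuv) double the final consonant and add -uv.
So pabalisr → pabalisrruv.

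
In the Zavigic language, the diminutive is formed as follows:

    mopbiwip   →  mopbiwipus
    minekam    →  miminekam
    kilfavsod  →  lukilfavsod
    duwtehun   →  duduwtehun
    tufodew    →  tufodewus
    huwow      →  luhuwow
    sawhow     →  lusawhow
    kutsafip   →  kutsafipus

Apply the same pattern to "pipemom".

lupipemom

"pipemom" has last vowel 'o'. The stems whose last vowel is 'o' (sawhow → lusawhow, huwow → luhuwow, kilfavsod → lukilfavsod) add the prefix lu-.
The other patterns: stems whose last vowel is 'e' or 'i' add -us; stems whose last vowel is 'a' or 'u' repeat the first consonant+vowel as a prefix.
So pipemom → lupipemom.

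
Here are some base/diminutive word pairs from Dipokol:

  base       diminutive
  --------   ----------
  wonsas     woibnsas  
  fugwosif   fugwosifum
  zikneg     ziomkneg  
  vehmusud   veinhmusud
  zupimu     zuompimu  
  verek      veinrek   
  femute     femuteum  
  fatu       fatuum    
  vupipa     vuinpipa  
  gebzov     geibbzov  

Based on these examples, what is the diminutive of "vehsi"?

fatu and zupimu both end in -u yet inflect differently (fatuum, zuompimu), so the final letter is not what conditions the rule; the first letter is.
"vehsi" begins with v-. The stems beginning with v- (vehmusud → veinhmusud, verek → veinrek, vupipa → vuinpipa) insert -in- after the first vowel.
The other patterns: stems beginning with f- add -um; stems beginning with z- insert -om- after the first vowel; stems beginning with g- or w- insert -ib- after the first vowel.
So vehsi → veinhsi.

veinhsi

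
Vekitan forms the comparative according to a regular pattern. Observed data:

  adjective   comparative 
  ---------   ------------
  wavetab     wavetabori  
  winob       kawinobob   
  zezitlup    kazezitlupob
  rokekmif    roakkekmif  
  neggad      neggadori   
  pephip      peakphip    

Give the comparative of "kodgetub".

kakodgetubob

"kodgetub" has last vowel 'u'. The one such stem in the data (zezitlup → kazezitlupob) adds ka- … -ob around the stem, so the same rule applies.
The other patterns: stems whose last vowel is 'i' insert -ak- after the first vowel; stems whose last vowel is 'a' add -ori.
So kodgetub → kakodgetubob.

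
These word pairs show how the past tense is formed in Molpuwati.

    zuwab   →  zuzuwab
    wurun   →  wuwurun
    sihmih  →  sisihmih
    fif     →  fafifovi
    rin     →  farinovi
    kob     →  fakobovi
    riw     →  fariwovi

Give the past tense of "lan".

falanovi

wurun and rin both end in -n yet inflect differently (wuwurun, farinovi), so the final letter is not what conditions the rule; the number of vowels is.
"lan" has 1 vowel. The stems with 1 vowel (fif → fafifovi, rin → farinovi, kob → fakobovi) add fa- … -ovi around the stem.
The other pattern: stems with 2 vowels repeat the first consonant+vowel as a prefix.
So lan → falanovi.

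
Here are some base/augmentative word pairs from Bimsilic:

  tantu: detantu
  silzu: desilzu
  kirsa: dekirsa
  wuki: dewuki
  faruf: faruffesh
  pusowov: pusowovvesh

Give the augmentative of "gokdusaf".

gokdusaffesh

tantu and faruf both have last vowel 'u' yet inflect differently (detantu, faruffesh), so the last vowel is not what conditions the rule; whether the stem ends in a vowel or a consonant is.
"gokdusaf" ends in a consonant. The stems ending in a consonant (faruf → faruffesh, pusowov → pusowovvesh) double the final consonant and add -esh.
So gokdusaf → gokdusaffesh.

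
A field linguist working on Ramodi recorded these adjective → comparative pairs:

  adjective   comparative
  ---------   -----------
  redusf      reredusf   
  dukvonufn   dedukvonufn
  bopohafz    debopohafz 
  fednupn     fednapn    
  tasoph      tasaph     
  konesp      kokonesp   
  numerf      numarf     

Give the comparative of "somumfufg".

redusf and numerf both end in -f yet inflect differently (reredusf, numarf), so the final letter is not what conditions the rule; the second-to-last letter is.
"somumfufg" has second-to-last letter 'f'. The stems whose second-to-last letter is 'f' (dukvonufn → dedukvonufn, bopohafz → debopohafz) add the prefix de-.
The other patterns: stems whose second-to-last letter is 's' repeat the first consonant+vowel as a prefix; stems whose second-to-last letter is 'p' or 'r' change the last vowel to 'a'.
So somumfufg → desomumfufg.

desomumfufg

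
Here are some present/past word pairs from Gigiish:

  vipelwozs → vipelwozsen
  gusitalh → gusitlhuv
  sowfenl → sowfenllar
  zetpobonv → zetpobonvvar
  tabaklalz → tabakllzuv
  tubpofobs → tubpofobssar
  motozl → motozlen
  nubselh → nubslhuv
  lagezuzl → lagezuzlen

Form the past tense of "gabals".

vipelwozs and tubpofobs both end in -s yet inflect differently (vipelwozsen, tubpofobssar), so the final letter is not what conditions the rule; the second-to-last letter is.
"gabals" has second-to-last letter 'l'. The stems whose second-to-last letter is 'l' (nubselh → nubslhuv, tabaklalz → tabakllzuv, gusitalh → gusitlhuv) delete the last vowel and add -uv.
So gabals → gablsuv.

gablsuv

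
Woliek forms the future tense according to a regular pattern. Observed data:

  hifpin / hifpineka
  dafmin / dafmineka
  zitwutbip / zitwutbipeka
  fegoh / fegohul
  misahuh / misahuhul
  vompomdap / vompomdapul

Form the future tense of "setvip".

zitwutbip and vompomdap both end in -p yet inflect differently (zitwutbipeka, vompomdapul), so the final letter is not what conditions the rule; the last vowel is.
"setvip" has last vowel 'i'. The stems whose last vowel is 'i' (hifpin → hifpineka, dafmin → dafmineka, zitwutbip → zitwutbipeka) add -eka.
So setvip → setvipeka.

setvipeka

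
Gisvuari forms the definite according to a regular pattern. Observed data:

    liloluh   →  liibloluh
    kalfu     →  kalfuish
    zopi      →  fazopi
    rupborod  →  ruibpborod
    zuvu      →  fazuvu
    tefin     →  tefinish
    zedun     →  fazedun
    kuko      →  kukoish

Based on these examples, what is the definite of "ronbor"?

roibnbor

"ronbor" begins with r-. The one such stem in the data (rupborod → ruibpborod) inserts -ib- after the first vowel (as does liloluh), so the same rule applies.
The other patterns: stems beginning with k- or t- add -ish; stems beginning with z- add the prefix fa-.
So ronbor → roibnbor.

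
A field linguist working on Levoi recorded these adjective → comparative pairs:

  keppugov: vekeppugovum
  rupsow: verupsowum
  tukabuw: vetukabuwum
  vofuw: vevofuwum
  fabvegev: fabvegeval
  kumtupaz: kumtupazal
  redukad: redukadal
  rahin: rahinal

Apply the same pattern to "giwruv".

"giwruv" has last vowel 'u'. The stems whose last vowel is 'u' (tukabuw → vetukabuwum, vofuw → vevofuwum) add ve- … -um around the stem.
So giwruv → vegiwruvum.

vegiwruvum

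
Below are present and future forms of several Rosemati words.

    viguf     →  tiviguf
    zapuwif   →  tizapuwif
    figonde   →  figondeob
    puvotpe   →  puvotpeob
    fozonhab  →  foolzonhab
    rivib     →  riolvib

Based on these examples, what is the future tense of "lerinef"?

tilerinef

zapuwif and rivib both have last vowel 'i' yet inflect differently (tizapuwif, riolvib), so the last vowel is not what conditions the rule; the final letter is.
"lerinef" ends in -f. The stems ending in -f (viguf → tiviguf, zapuwif → tizapuwif) add the prefix ti-.
So lerinef → tilerinef.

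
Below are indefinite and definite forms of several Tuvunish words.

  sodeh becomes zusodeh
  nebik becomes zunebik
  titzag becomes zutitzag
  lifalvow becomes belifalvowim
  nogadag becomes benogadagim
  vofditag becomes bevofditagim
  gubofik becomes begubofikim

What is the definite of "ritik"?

titzag and nogadag both end in -g yet inflect differently (zutitzag, benogadagim), so the final letter is not what conditions the rule; the number of vowels is.
"ritik" has 2 vowels. The stems with 2 vowels (sodeh → zusodeh, nebik → zunebik, titzag → zutitzag) add the prefix zu-.
The other pattern: stems with 3 vowels add be- … -im around the stem.
So ritik → zuritik.

zuritik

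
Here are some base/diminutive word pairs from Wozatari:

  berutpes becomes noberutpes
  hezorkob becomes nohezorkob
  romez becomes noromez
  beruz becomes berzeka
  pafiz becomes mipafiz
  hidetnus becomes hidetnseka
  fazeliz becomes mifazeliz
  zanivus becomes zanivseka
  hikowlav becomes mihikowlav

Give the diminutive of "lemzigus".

lemzigseka

beruz and fazeliz both end in -z yet inflect differently (berzeka, mifazeliz), so the final letter is not what conditions the rule; the last vowel is.
"lemzigus" has last vowel 'u'. The stems whose last vowel is 'u' (hidetnus → hidetnseka, zanivus → zanivseka, beruz → berzeka) delete the last vowel and add -eka.
The other patterns: stems whose last vowel is 'a' or 'i' add the prefix mi-; stems whose last vowel is 'e' or 'o' add the prefix no-.
So lemzigus → lemzigseka.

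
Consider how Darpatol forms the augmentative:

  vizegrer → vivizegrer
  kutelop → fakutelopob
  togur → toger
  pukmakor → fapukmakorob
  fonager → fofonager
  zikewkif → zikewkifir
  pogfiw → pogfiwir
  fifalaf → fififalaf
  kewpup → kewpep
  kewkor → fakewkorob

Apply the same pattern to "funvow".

fafunvowob

kutelop and kewpup both end in -p yet inflect differently (fakutelopob, kewpep), so the final letter is not what conditions the rule; the last vowel is.
"funvow" has last vowel 'o'. The stems whose last vowel is 'o' (kutelop → fakutelopob, pukmakor → fapukmakorob, kewkor → fakewkorob) add fa- … -ob around the stem.
So funvow → fafunvowob.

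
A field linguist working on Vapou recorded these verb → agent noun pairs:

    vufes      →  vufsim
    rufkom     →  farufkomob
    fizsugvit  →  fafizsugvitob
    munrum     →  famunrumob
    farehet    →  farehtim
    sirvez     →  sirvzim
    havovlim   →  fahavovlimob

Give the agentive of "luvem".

luvmim

farehet and fizsugvit both end in -t yet inflect differently (farehtim, fafizsugvitob), so the final letter is not what conditions the rule; the last vowel is.
"luvem" has last vowel 'e'. The stems whose last vowel is 'e' (sirvez → sirvzim, vufes → vufsim, farehet → farehtim) delete the last vowel and add -im.
The other pattern: stems whose last vowel is 'i', 'o' or 'u' add fa- … -ob around the stem.
So luvem → luvmim.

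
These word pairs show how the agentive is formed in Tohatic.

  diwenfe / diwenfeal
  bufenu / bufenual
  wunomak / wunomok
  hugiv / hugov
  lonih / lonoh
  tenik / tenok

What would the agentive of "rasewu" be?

rasewual

diwenfe and wunomak both have 3 vowels yet inflect differently (diwenfeal, wunomok), so the number of vowels is not what conditions the rule; whether the stem ends in a vowel or a consonant is.
"rasewu" ends in a vowel. The stems ending in a vowel (diwenfe → diwenfeal, bufenu → bufenual) add -al.
So rasewu → rasewual.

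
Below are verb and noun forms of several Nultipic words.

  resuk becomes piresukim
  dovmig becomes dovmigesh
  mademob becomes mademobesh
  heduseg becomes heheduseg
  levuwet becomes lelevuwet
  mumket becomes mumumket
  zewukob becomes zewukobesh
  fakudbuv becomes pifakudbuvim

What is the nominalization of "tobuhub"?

pitobuhubim

heduseg and dovmig both end in -g yet inflect differently (heheduseg, dovmigesh), so the final letter is not what conditions the rule; the last vowel is.
"tobuhub" has last vowel 'u'. The stems whose last vowel is 'u' (fakudbuv → pifakudbuvim, resuk → piresukim) add pi- … -im around the stem.
The other patterns: stems whose last vowel is 'e' repeat the first consonant+vowel as a prefix; stems whose last vowel is 'i' or 'o' add -esh.
So tobuhub → pitobuhubim.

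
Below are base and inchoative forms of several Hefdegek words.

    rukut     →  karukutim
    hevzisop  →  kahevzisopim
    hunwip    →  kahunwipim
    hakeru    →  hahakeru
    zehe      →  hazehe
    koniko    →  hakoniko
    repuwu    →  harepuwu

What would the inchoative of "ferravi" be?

haferravi

"ferravi" ends in a vowel. The stems ending in a vowel (hakeru → hahakeru, zehe → hazehe, koniko → hakoniko) add the prefix ha-.
The other pattern: stems ending in a consonant add ka- … -im around the stem.
So ferravi → haferravi.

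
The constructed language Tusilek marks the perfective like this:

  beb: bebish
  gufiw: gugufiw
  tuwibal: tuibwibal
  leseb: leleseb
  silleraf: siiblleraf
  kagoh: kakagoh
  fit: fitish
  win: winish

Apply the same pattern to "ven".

beb and leseb both end in -b yet inflect differently (bebish, leleseb), so the final letter is not what conditions the rule; the number of vowels is.
"ven" has 1 vowel. The stems with 1 vowel (fit → fitish, win → winish, beb → bebish) add -ish.
The other patterns: stems with 2 vowels repeat the first consonant+vowel as a prefix; stems with 3 vowels insert -ib- after the first vowel.
So ven → venish.

venish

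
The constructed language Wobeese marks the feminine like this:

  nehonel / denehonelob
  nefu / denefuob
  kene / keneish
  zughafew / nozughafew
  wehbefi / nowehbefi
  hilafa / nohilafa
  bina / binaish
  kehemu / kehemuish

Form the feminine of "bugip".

bugipish

kehemu and nefu both end in -u yet inflect differently (kehemuish, denefuob), so the final letter is not what conditions the rule; the first letter is.
"bugip" begins with b-. The one such stem in the data (bina → binaish) adds -ish, so the same rule applies.
So bugip → bugipish.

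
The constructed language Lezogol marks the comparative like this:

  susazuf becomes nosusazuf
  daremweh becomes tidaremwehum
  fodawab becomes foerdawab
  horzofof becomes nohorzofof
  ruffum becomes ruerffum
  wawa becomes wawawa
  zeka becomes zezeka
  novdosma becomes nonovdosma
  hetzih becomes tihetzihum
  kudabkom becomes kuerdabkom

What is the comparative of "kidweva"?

fodawab and novdosma both have last vowel 'a' yet inflect differently (foerdawab, nonovdosma), so the last vowel is not what conditions the rule; the final letter is.
"kidweva" ends in -a. The stems ending in -a (novdosma → nonovdosma, wawa → wawawa, zeka → zezeka) repeat the first consonant+vowel as a prefix.
The other patterns: stems ending in -h add ti- … -um around the stem; stems ending in -b or -m insert -er- after the first vowel; stems ending in -f add the prefix no-.
So kidweva → kikidweva.

kikidweva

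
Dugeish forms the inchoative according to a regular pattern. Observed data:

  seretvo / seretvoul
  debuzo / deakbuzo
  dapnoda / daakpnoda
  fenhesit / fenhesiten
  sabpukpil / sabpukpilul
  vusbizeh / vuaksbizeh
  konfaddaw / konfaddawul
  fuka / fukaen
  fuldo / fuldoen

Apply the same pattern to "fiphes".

fiphesen

fuldo and debuzo both end in -o yet inflect differently (fuldoen, deakbuzo), so the final letter is not what conditions the rule; the first letter is.
"fiphes" begins with f-. The stems beginning with f- (fenhesit → fenhesiten, fuka → fukaen, fuldo → fuldoen) add -en.
The other patterns: stems beginning with d- or v- insert -ak- after the first vowel; stems beginning with k- or s- add -ul.
So fiphes → fiphesen.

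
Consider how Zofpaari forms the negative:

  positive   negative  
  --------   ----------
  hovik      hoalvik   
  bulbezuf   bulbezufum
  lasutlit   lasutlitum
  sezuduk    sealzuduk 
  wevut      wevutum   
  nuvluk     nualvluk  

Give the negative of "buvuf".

buvufum

nuvluk and bulbezuf both have last vowel 'u' yet inflect differently (nualvluk, bulbezufum), so the last vowel is not what conditions the rule; the final letter is.
"buvuf" ends in -f. The one such stem in the data (bulbezuf → bulbezufum) adds -um, so the same rule applies.
So buvuf → buvufum.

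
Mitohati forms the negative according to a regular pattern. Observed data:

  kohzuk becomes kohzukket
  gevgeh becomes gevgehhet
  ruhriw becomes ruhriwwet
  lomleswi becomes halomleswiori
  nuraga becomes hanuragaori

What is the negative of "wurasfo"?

hawurasfoori

ruhriw and lomleswi both have last vowel 'i' yet inflect differently (ruhriwwet, halomleswiori), so the last vowel is not what conditions the rule; whether the stem ends in a vowel or a consonant is.
"wurasfo" ends in a vowel. The stems ending in a vowel (lomleswi → halomleswiori, nuraga → hanuragaori) add ha- … -ori around the stem.
So wurasfo → hawurasfoori.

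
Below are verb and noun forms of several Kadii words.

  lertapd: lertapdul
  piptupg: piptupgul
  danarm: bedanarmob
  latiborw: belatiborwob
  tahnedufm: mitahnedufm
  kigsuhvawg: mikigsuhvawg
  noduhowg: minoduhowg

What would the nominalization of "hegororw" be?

behegororwob

danarm and tahnedufm both end in -m yet inflect differently (bedanarmob, mitahnedufm), so the final letter is not what conditions the rule; the second-to-last letter is.
"hegororw" has second-to-last letter 'r'. The stems whose second-to-last letter is 'r' (danarm → bedanarmob, latiborw → belatiborwob) add be- … -ob around the stem.
So hegororw → behegororwob.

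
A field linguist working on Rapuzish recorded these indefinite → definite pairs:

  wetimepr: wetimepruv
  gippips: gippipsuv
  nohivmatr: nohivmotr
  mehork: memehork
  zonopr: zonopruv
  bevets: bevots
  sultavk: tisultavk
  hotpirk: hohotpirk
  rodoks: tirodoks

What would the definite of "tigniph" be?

"tigniph" has second-to-last letter 'p'. The stems whose second-to-last letter is 'p' (zonopr → zonopruv, gippips → gippipsuv, wetimepr → wetimepruv) add -uv.
The other patterns: stems whose second-to-last letter is 'r' repeat the first consonant+vowel as a prefix; stems whose second-to-last letter is 't' change the last vowel to 'o'; stems whose second-to-last letter is 'k' or 'v' add the prefix ti-.
So tigniph → tigniphuv.

tigniphuv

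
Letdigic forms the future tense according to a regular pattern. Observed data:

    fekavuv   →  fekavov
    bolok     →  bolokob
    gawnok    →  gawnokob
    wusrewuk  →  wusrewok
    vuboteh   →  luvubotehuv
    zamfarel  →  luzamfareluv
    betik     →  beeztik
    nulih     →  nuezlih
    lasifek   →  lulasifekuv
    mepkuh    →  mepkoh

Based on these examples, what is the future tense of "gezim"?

vuboteh and nulih both end in -h yet inflect differently (luvubotehuv, nuezlih), so the final letter is not what conditions the rule; the last vowel is.
"gezim" has last vowel 'i'. The stems whose last vowel is 'i' (nulih → nuezlih, betik → beeztik) insert -ez- after the first vowel.
The other patterns: stems whose last vowel is 'e' add lu- … -uv around the stem; stems whose last vowel is 'u' change the last vowel to 'o'; stems whose last vowel is 'o' add -ob.
So gezim → geezzim.

geezzim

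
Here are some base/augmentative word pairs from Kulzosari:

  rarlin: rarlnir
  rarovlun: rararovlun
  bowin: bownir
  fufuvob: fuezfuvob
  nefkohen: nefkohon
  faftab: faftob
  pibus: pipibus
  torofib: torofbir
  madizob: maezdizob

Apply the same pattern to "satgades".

rarovlun and rarlin both end in -n yet inflect differently (rararovlun, rarlnir), so the final letter is not what conditions the rule; the last vowel is.
"satgades" has last vowel 'e'. The one such stem in the data (nefkohen → nefkohon) changes the last vowel to 'o' (as does faftab), so the same rule applies.
So satgades → satgados.

satgados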